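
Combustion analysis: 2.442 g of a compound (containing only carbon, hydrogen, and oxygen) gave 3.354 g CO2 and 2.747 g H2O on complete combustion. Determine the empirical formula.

CH4O

mol C = 3.354 / 44.01 = 0.07621; mass C = 0.07621 × 12.01 = 0.9153 g
mol H = 2 × (2.747 / 18.02) = 0.3049; mass H = 0.3049 × 1.008 = 0.3073 g
mass O = 2.442 − (1.223) = 1.219 g → mol O = 0.07621
Divide by the smallest (0.07621 mol C): C 1.000, H 4.001, O 1.000
→ CH4O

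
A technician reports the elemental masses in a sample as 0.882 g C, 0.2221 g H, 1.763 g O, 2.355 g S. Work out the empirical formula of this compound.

Moles — C: 0.882 / 12.01 = 0.07344 mol; H: 0.2221 / 1.008 = 0.2203 mol; O: 1.763 / 16.00 = 0.1102 mol; S: 2.355 / 32.07 = 0.07343 mol
Smallest is S at 0.07343 mol; normalising gives C 1.000, H 3.001, O 1.501, S 1.000
Scaling by 2: C 2.00, H 6.00, O 3.00, S 2.00 → C2H6O3S2

C2H6O3S2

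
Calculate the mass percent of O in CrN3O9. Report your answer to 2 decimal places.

60.50%

Molar mass = 1(52.00) + 3(14.01) + 9(16.00) = 238.030 g/mol
Mass of O per mole = 9 × 16.00 = 144.000 g
% O = 144.000 / 238.030 × 100 = 60.50%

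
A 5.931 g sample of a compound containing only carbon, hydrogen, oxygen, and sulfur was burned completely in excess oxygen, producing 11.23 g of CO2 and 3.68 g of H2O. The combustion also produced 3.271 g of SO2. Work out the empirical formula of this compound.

C5H8OS

mol C = 11.23 / 44.01 = 0.2552; mass C = 0.2552 × 12.01 = 3.065 g
mol H = 2 × (3.68 / 18.02) = 0.4084; mass H = 0.4084 × 1.008 = 0.4117 g
mol S = 3.271 / 64.07 = 0.05105; mass S = 1.637 g
mass O = 5.931 − (5.114) = 0.8174 g → mol O = 0.05109
Ratios (÷ 0.05105): C 4.998, H 8.000, O 1.001, S 1.000
Ratio ≈ 5:8:1:1, so the empirical formula is C5H8OS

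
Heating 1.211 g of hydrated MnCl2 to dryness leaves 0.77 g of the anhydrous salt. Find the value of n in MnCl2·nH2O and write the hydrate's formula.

MnCl2·4H2O

Mass of water lost = 1.211 − 0.77 = 0.441 g → 0.441 / 18.02 = 0.02447 mol H2O
Molar mass of MnCl2 = 125.84 g/mol → mol MnCl2 = 0.77 / 125.84 = 0.006119
n = 0.02447 / 0.006119 = 4.00 ≈ 4 → MnCl2·4H2O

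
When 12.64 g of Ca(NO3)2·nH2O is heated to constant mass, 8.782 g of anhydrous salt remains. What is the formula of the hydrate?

Mass of water lost = 12.64 − 8.782 = 3.858 g → 3.858 / 18.02 = 0.2141 mol H2O
Molar mass of Ca(NO3)2 = 164.10 g/mol → mol Ca(NO3)2 = 8.782 / 164.10 = 0.05352
n = 0.2141 / 0.05352 = 4.00 ≈ 4 → Ca(NO3)2·4H2O

Ca(NO3)2·4H2O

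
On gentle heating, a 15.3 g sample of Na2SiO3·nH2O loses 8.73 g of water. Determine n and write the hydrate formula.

Na2SiO3·9H2O

Mass of anhydrous Na2SiO3 = 15.3 − 8.73 = 6.57 g
mol H2O = 8.73 / 18.02 = 0.4845
Molar mass of Na2SiO3 = 122.07 g/mol → mol Na2SiO3 = 6.57 / 122.07 = 0.05382
n = 0.4845 / 0.05382 = 9.00 ≈ 9 → Na2SiO3·9H2O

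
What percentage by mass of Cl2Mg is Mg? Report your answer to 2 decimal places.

Molar mass = 2(35.45) + 1(24.31) = 95.210 g/mol
Mass of Mg per mole = 1 × 24.31 = 24.310 g
% Mg = 24.310 / 95.210 × 100 = 25.53%

25.53%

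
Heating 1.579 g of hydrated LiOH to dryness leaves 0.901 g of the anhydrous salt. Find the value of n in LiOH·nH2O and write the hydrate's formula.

LiOH·H2O

Mass of water lost = 1.579 − 0.901 = 0.678 g → 0.678 / 18.02 = 0.03762 mol H2O
Molar mass of LiOH = 23.95 g/mol → mol LiOH = 0.901 / 23.95 = 0.03762
n = 0.03762 / 0.03762 = 1.00 ≈ 1 → LiOH·H2O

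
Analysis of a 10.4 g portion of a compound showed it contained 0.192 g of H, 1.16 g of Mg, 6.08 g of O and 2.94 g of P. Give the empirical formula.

Moles — H: 0.192 / 1.008 = 0.1905 mol; Mg: 1.16 / 24.31 = 0.04772 mol; O: 6.08 / 16.00 = 0.38 mol; P: 2.94 / 30.97 = 0.09493 mol
Ratios (÷ 0.04772): H 3.992, Mg 1.000, O 7.964, P 1.989
→ H4MgO8P2

H4MgO8P2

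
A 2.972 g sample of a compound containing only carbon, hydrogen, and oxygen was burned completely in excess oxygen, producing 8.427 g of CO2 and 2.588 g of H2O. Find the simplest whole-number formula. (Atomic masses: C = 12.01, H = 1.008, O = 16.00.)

C8H12O

mol C = 8.427 / 44.01 = 0.1915; mass C = 0.1915 × 12.01 = 2.300 g
mol H = 2 × (2.588 / 18.02) = 0.2872; mass H = 0.2872 × 1.008 = 0.2895 g
mass O = 2.972 − (2.589) = 0.3828 g → mol O = 0.02393
Divide by the smallest (0.02393 mol O): C 8.003, H 12.006, O 1.000
→ C8H12O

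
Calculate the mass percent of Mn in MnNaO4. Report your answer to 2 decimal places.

38.71%

Molar mass = 1(54.94) + 1(22.99) + 4(16.00) = 141.930 g/mol
Mass of Mn per mole = 1 × 54.94 = 54.940 g
% Mn = 54.940 / 141.930 × 100 = 38.71%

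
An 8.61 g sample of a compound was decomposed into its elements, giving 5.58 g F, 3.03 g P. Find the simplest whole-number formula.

F: 5.58 g ÷ 19.00 g/mol = 0.2937 mol
P: 3.03 g ÷ 30.97 g/mol = 0.09784 mol
Smallest is P at 0.09784 mol; normalising gives F 3.002, P 1.000
Ratio ≈ 3:1, so the empirical formula is F3P

F3P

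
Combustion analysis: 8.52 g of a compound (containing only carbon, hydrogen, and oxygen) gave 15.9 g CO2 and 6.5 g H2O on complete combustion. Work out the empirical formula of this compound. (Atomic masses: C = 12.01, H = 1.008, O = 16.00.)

mol C = 15.9 / 44.01 = 0.3613; mass C = 0.3613 × 12.01 = 4.339 g
mol H = 2 × (6.5 / 18.02) = 0.7214; mass H = 0.7214 × 1.008 = 0.7272 g
mass O = 8.52 − (5.066) = 3.454 g → mol O = 0.2159
Ratios (÷ 0.2159): C 1.674, H 3.342, O 1.000
×3: C 5.02, H 10.03, O 3.00 → C5H10O3

C5H10O3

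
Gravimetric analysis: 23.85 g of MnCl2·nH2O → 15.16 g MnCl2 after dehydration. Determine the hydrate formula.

Mass of water lost = 23.85 − 15.16 = 8.69 g → 8.69 / 18.02 = 0.4822 mol H2O
Molar mass of MnCl2 = 125.84 g/mol → mol MnCl2 = 15.16 / 125.84 = 0.1205
n = 0.4822 / 0.1205 = 4.00 ≈ 4 → MnCl2·4H2O

MnCl2·4H2O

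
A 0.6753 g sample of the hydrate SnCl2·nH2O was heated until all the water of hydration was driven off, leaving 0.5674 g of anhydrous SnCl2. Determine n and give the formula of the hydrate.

SnCl2·2H2O

Mass of water lost = 0.6753 − 0.5674 = 0.1079 g → 0.1079 / 18.02 = 0.005988 mol H2O
Molar mass of SnCl2 = 189.61 g/mol → mol SnCl2 = 0.5674 / 189.61 = 0.002992
n = 0.005988 / 0.002992 = 2.00 ≈ 2 → SnCl2·2H2O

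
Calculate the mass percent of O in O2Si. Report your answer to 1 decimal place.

Molar mass = 2(16.00) + 1(28.09) = 60.090 g/mol
Mass of O per mole = 2 × 16.00 = 32.000 g
% O = 32.000 / 60.090 × 100 = 53.3%

53.3%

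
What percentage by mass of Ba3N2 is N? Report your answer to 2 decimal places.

Molar mass = 3(137.33) + 2(14.01) = 440.010 g/mol
Mass of N per mole = 2 × 14.01 = 28.020 g
% N = 28.020 / 440.010 × 100 = 6.37%

6.37%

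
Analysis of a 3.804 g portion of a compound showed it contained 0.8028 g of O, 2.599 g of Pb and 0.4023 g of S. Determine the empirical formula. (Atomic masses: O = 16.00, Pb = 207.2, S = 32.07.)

O: 0.8028 g ÷ 16.00 g/mol = 0.05017 mol
Pb: 2.599 g ÷ 207.2 g/mol = 0.01254 mol
S: 0.4023 g ÷ 32.07 g/mol = 0.01254 mol
Smallest is Pb at 0.01254 mol; normalising gives O 4.000, Pb 1.000, S 1.000
→ O4PbS

O4PbS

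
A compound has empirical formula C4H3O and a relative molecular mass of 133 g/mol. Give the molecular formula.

Empirical-formula mass = 67.06 g/mol
n = 133 / 67.06 = 1.98 ≈ 2
Molecular formula = (C4H3O)2 = C8H6O2

C8H6O2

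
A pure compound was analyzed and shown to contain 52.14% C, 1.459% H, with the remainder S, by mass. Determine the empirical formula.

C3HS

Assume 100 g: 52.14 g C, 1.459 g H, 46.401 g S.
C: 52.14 g ÷ 12.01 g/mol = 4.341 mol
H: 1.459 g ÷ 1.008 g/mol = 1.447 mol
S: 46.401 g ÷ 32.07 g/mol = 1.447 mol
Smallest is S at 1.447 mol; normalising gives C 3.001, H 1.000, S 1.000
→ C3HS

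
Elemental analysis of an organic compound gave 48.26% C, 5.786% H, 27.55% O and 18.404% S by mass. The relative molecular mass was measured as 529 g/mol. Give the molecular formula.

C21H30O9S3

Assume 100 g: 48.26 g C, 5.786 g H, 27.55 g O, 18.404 g S.
C: 48.26 g ÷ 12.01 g/mol = 4.018 mol
H: 5.786 g ÷ 1.008 g/mol = 5.74 mol
O: 27.55 g ÷ 16.00 g/mol = 1.722 mol
S: 18.404 g ÷ 32.07 g/mol = 0.5739 mol
Divide by the smallest (0.5739 mol S): C 7.002, H 10.002, O 3.000, S 1.000
Ratio ≈ 7:10:3:1, so the empirical formula is C7H10O3S
Empirical-formula mass = 174.22 g/mol
n = 529 / 174.22 = 3.04 ≈ 3
Molecular formula = (C7H10O3S)×3 = C21H30O9S3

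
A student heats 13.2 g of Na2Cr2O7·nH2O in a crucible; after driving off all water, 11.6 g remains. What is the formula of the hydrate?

Mass of water lost = 13.2 − 11.6 = 1.6 g → 1.6 / 18.02 = 0.08879 mol H2O
Molar mass of Na2Cr2O7 = 261.98 g/mol → mol Na2Cr2O7 = 11.6 / 261.98 = 0.04428
n = 0.08879 / 0.04428 = 2.01 ≈ 2 → Na2Cr2O7·2H2O

Na2Cr2O7·2H2O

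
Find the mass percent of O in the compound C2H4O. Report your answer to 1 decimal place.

Molar mass = 2(12.01) + 4(1.008) + 1(16.00) = 44.052 g/mol
Mass of O per mole = 1 × 16.00 = 16.000 g
% O = 16.000 / 44.052 × 100 = 36.3%

36.3%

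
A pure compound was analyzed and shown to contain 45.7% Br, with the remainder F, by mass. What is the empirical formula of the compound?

BrF5

Assume 100 g: 45.7 g Br, 54.3 g F.
Br: 45.7 g ÷ 79.90 g/mol = 0.572 mol
F: 54.3 g ÷ 19.00 g/mol = 2.858 mol
Smallest is Br at 0.572 mol; normalising gives Br 1.000, F 4.997
→ BrF5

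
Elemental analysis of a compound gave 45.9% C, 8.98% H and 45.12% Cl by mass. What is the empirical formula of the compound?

C3H7Cl

Assume 100 g: 45.9 g C, 8.98 g H, 45.12 g Cl.
Moles — C: 45.9 / 12.01 = 3.822 mol; H: 8.98 / 1.008 = 8.909 mol; Cl: 45.12 / 35.45 = 1.273 mol
Ratios (÷ 1.273): C 3.003, H 6.999, Cl 1.000
→ C3H7Cl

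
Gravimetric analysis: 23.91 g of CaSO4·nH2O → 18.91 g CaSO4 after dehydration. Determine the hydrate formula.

CaSO4·2H2O

Mass of water lost = 23.91 − 18.91 = 5 g → 5 / 18.02 = 0.2775 mol H2O
Molar mass of CaSO4 = 136.15 g/mol → mol CaSO4 = 18.91 / 136.15 = 0.1389
n = 0.2775 / 0.1389 = 2.00 ≈ 2 → CaSO4·2H2O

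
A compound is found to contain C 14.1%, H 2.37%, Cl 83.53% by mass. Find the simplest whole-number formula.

CH2Cl2

Assume 100 g: 14.1 g C, 2.37 g H, 83.53 g Cl.
C: 14.1 g ÷ 12.01 g/mol = 1.174 mol
H: 2.37 g ÷ 1.008 g/mol = 2.351 mol
Cl: 83.53 g ÷ 35.45 g/mol = 2.356 mol
Smallest is C at 1.174 mol; normalising gives C 1.000, H 2.003, Cl 2.007
≈ 1:2:2 → CH2Cl2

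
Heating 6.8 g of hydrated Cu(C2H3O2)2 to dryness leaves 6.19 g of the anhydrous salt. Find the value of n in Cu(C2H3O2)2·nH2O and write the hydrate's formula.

Cu(C2H3O2)2·H2O

Mass of water lost = 6.8 − 6.19 = 0.61 g → 0.61 / 18.02 = 0.03385 mol H2O
Molar mass of Cu(C2H3O2)2 = 181.64 g/mol → mol Cu(C2H3O2)2 = 6.19 / 181.64 = 0.03408
n = 0.03385 / 0.03408 = 0.99 ≈ 1 → Cu(C2H3O2)2·H2O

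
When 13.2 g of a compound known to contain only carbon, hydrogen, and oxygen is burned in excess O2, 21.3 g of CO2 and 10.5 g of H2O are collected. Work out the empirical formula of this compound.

C5H12O4

mol C = 21.3 / 44.01 = 0.4840; mass C = 0.4840 × 12.01 = 5.813 g
mol H = 2 × (10.5 / 18.02) = 1.165; mass H = 1.165 × 1.008 = 1.175 g
mass O = 13.2 − (6.987) = 6.213 g → mol O = 0.3883
Smallest is O at 0.3883 mol; normalising gives C 1.246, H 3.001, O 1.000
Multiply by 4: C 4.99, H 12.01, O 4.00 → C5H12O4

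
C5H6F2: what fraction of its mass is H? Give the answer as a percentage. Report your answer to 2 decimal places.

Molar mass = 5(12.01) + 6(1.008) + 2(19.00) = 104.098 g/mol
Mass of H per mole = 6 × 1.008 = 6.048 g
% H = 6.048 / 104.098 × 100 = 5.81%

5.81%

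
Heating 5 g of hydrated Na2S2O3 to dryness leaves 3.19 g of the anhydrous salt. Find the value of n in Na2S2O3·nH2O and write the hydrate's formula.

Mass of water lost = 5 − 3.19 = 1.81 g → 1.81 / 18.02 = 0.1004 mol H2O
Molar mass of Na2S2O3 = 158.12 g/mol → mol Na2S2O3 = 3.19 / 158.12 = 0.02017
n = 0.1004 / 0.02017 = 4.98 ≈ 5 → Na2S2O3·5H2O

Na2S2O3·5H2O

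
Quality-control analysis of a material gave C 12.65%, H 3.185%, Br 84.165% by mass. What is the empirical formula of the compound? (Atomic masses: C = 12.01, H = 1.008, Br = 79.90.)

Assume 100 g: 12.65 g C, 3.185 g H, 84.165 g Br.
C: 12.65 g ÷ 12.01 g/mol = 1.053 mol
H: 3.185 g ÷ 1.008 g/mol = 3.16 mol
Br: 84.165 g ÷ 79.90 g/mol = 1.053 mol
Smallest is C at 1.053 mol; normalising gives C 1.000, H 3.000, Br 1.000
≈ 1:3:1 → CH3Br

CH3Br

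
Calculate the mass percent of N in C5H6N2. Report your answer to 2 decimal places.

29.77%

Molar mass = 5(12.01) + 6(1.008) + 2(14.01) = 94.118 g/mol
Mass of N per mole = 2 × 14.01 = 28.020 g
% N = 28.020 / 94.118 × 100 = 29.77%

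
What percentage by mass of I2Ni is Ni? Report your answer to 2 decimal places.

Molar mass = 2(126.90) + 1(58.69) = 312.490 g/mol
Mass of Ni per mole = 1 × 58.69 = 58.690 g
% Ni = 58.690 / 312.490 × 100 = 18.78%

18.78%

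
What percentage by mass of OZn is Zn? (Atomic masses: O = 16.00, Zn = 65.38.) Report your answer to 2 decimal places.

80.34%

Molar mass = 1(16.00) + 1(65.38) = 81.380 g/mol
Mass of Zn per mole = 1 × 65.38 = 65.380 g
% Zn = 65.380 / 81.380 × 100 = 80.34%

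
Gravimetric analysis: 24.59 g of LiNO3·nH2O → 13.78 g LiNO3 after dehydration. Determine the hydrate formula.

Mass of water lost = 24.59 − 13.78 = 10.81 g → 10.81 / 18.02 = 0.5999 mol H2O
Molar mass of LiNO3 = 68.95 g/mol → mol LiNO3 = 13.78 / 68.95 = 0.1999
n = 0.5999 / 0.1999 = 3.00 ≈ 3 → LiNO3·3H2O

LiNO3·3H2O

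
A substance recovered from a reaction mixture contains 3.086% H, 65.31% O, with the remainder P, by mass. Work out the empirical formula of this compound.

Assume 100 g: 3.086 g H, 65.31 g O, 31.604 g P.
Moles — H: 3.086 / 1.008 = 3.062 mol; O: 65.31 / 16.00 = 4.082 mol; P: 31.604 / 30.97 = 1.02 mol
Ratios (÷ 1.02): H 3.000, O 4.000, P 1.000
Ratio ≈ 3:4:1, so the empirical formula is H3O4P

H3O4P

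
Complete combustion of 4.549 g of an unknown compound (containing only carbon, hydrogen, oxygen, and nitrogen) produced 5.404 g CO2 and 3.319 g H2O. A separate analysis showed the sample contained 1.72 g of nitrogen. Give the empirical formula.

mol C = 5.404 / 44.01 = 0.1228; mass C = 0.1228 × 12.01 = 1.475 g
mol H = 2 × (3.319 / 18.02) = 0.3684; mass H = 0.3684 × 1.008 = 0.3713 g
mol N = 1.72 / 14.01 = 0.1228
mass O = 4.549 − (3.566) = 0.9830 g → mol O = 0.06144
Smallest is O at 0.06144 mol; normalising gives C 1.999, H 5.996, N 1.998, O 1.000
→ C2H6N2O

C2H6N2O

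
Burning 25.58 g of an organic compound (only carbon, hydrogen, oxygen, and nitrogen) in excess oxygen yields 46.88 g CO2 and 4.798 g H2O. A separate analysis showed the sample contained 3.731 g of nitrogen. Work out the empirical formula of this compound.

mol C = 46.88 / 44.01 = 1.065; mass C = 1.065 × 12.01 = 12.79 g
mol H = 2 × (4.798 / 18.02) = 0.5325; mass H = 0.5325 × 1.008 = 0.5368 g
mol N = 3.731 / 14.01 = 0.2663
mass O = 25.58 − (17.06) = 8.519 g → mol O = 0.5324
Smallest is N at 0.2663 mol; normalising gives C 4.000, H 2.000, N 1.000, O 1.999
≈ 4:2:1:2 → C4H2NO2

C4H2NO2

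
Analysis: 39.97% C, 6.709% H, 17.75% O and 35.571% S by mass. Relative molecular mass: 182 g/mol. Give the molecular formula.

Assume 100 g: 39.97 g C, 6.709 g H, 17.75 g O, 35.571 g S.
Moles — C: 39.97 / 12.01 = 3.328 mol; H: 6.709 / 1.008 = 6.656 mol; O: 17.75 / 16.00 = 1.109 mol; S: 35.571 / 32.07 = 1.109 mol
Ratios (÷ 1.109): C 3.001, H 6.001, O 1.000, S 1.000
→ C3H6OS
Empirical-formula mass = 90.15 g/mol
n = 182 / 90.15 = 2.02 ≈ 2
Molecular formula = (C3H6OS)×2 = C6H12O2S2

C6H12O2S2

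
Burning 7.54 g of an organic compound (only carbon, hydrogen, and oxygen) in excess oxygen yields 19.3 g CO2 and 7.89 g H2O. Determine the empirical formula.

mol C = 19.3 / 44.01 = 0.4385; mass C = 0.4385 × 12.01 = 5.267 g
mol H = 2 × (7.89 / 18.02) = 0.8757; mass H = 0.8757 × 1.008 = 0.8827 g
mass O = 7.54 − (6.150) = 1.390 g → mol O = 0.08690
Smallest is O at 0.0869 mol; normalising gives C 5.046, H 10.076, O 1.000
≈ 5:10:1 → C5H10O

C5H10O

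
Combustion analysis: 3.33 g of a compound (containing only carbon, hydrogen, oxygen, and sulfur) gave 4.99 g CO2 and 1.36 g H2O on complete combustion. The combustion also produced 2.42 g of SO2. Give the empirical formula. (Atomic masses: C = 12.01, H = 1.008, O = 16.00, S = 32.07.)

C3H4OS

mol C = 4.99 / 44.01 = 0.1134; mass C = 0.1134 × 12.01 = 1.362 g
mol H = 2 × (1.36 / 18.02) = 0.1509; mass H = 0.1509 × 1.008 = 0.1522 g
mol S = 2.42 / 64.07 = 0.03777; mass S = 1.211 g
mass O = 3.33 − (2.725) = 0.6048 g → mol O = 0.03780
Divide by the smallest (0.03777 mol S): C 3.002, H 3.996, O 1.001, S 1.000
Ratio ≈ 3:4:1:1, so the empirical formula is C3H4OS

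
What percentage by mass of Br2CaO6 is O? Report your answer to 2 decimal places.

Molar mass = 2(79.90) + 1(40.08) + 6(16.00) = 295.880 g/mol
Mass of O per mole = 6 × 16.00 = 96.000 g
% O = 96.000 / 295.880 × 100 = 32.45%

32.45%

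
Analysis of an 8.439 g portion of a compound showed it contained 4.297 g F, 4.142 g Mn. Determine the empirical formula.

F3Mn

n(F) = 4.297/19.00 = 0.2262, n(Mn) = 4.142/54.94 = 0.07539
Ratios (÷ 0.07539): F 3.000, Mn 1.000
Ratio ≈ 3:1, so the empirical formula is F3Mn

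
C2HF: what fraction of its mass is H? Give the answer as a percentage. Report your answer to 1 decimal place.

2.3%

Molar mass = 2(12.01) + 1(1.008) + 1(19.00) = 44.028 g/mol
Mass of H per mole = 1 × 1.008 = 1.008 g
% H = 1.008 / 44.028 × 100 = 2.3%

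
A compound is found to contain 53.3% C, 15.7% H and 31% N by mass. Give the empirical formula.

Assume 100 g: 53.3 g C, 15.7 g H, 31 g N.
Moles — C: 53.3 / 12.01 = 4.438 mol; H: 15.7 / 1.008 = 15.58 mol; N: 31 / 14.01 = 2.213 mol
Smallest is N at 2.213 mol; normalising gives C 2.006, H 7.039, N 1.000
→ C2H7N

C2H7N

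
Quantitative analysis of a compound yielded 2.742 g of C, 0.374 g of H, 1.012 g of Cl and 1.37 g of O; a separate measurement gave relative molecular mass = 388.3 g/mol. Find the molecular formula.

n(C) = 2.742/12.01 = 0.2283, n(H) = 0.374/1.008 = 0.371, n(Cl) = 1.012/35.45 = 0.02855, n(O) = 1.37/16.00 = 0.08563
Ratios (÷ 0.02855): C 7.998, H 12.997, Cl 1.000, O 2.999
→ C8H13ClO3
Empirical-formula mass = 192.63 g/mol
n = 388.3 / 192.63 = 2.02 ≈ 2
Molecular formula = (C8H13ClO3)×2 = C16H26Cl2O6

C16H26Cl2O6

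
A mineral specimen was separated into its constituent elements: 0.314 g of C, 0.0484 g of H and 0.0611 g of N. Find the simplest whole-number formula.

C: 0.314 g ÷ 12.01 g/mol = 0.02614 mol
H: 0.0484 g ÷ 1.008 g/mol = 0.04802 mol
N: 0.0611 g ÷ 14.01 g/mol = 0.004361 mol
Divide by the smallest (0.004361 mol N): C 5.995, H 11.010, N 1.000
→ C6H11N

C6H11N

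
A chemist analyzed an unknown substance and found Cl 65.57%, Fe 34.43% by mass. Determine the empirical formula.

Assume 100 g: 65.57 g Cl, 34.43 g Fe.
Moles — Cl: 65.57 / 35.45 = 1.85 mol; Fe: 34.43 / 55.85 = 0.6165 mol
Smallest is Fe at 0.6165 mol; normalising gives Cl 3.000, Fe 1.000
Ratio ≈ 3:1, so the empirical formula is Cl3Fe

Cl3Fe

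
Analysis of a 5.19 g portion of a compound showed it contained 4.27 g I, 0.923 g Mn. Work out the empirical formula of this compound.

Moles — I: 4.27 / 126.90 = 0.03365 mol; Mn: 0.923 / 54.94 = 0.0168 mol
Smallest is Mn at 0.0168 mol; normalising gives I 2.003, Mn 1.000
→ I2Mn

I2Mn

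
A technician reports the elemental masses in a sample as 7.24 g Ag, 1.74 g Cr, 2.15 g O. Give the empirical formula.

Ag2CrO4

Moles — Ag: 7.24 / 107.87 = 0.06712 mol; Cr: 1.74 / 52.00 = 0.03346 mol; O: 2.15 / 16.00 = 0.1344 mol
Ratios (÷ 0.03346): Ag 2.006, Cr 1.000, O 4.016
→ Ag2CrO4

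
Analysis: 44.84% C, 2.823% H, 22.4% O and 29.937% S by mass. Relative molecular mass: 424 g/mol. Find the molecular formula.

C16H12O6S4

Assume 100 g: 44.84 g C, 2.823 g H, 22.4 g O, 29.937 g S.
Moles — C: 44.84 / 12.01 = 3.734 mol; H: 2.823 / 1.008 = 2.801 mol; O: 22.4 / 16.00 = 1.4 mol; S: 29.937 / 32.07 = 0.9335 mol
Divide by the smallest (0.9335 mol S): C 4.000, H 3.000, O 1.500, S 1.000
×2: C 8.00, H 6.00, O 3.00, S 2.00 → C8H6O3S2
Empirical-formula mass = 214.27 g/mol
n = 424 / 214.27 = 1.98 ≈ 2
Molecular formula = (C8H6O3S2)×2 = C16H12O6S4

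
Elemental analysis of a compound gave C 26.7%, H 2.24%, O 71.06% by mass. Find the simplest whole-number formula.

Assume 100 g: 26.7 g C, 2.24 g H, 71.06 g O.
C: 26.7 g ÷ 12.01 g/mol = 2.223 mol
H: 2.24 g ÷ 1.008 g/mol = 2.222 mol
O: 71.06 g ÷ 16.00 g/mol = 4.441 mol
Smallest is H at 2.222 mol; normalising gives C 1.000, H 1.000, O 1.999
≈ 1:1:2 → CHO2

CHO2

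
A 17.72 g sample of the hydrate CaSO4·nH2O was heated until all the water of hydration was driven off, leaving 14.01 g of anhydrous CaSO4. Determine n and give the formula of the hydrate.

Mass of water lost = 17.72 − 14.01 = 3.71 g → 3.71 / 18.02 = 0.2059 mol H2O
Molar mass of CaSO4 = 136.15 g/mol → mol CaSO4 = 14.01 / 136.15 = 0.1029
n = 0.2059 / 0.1029 = 2.00 ≈ 2 → CaSO4·2H2O

CaSO4·2H2O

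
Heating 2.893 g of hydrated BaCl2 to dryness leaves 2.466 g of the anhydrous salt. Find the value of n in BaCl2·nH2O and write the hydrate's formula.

Mass of water lost = 2.893 − 2.466 = 0.427 g → 0.427 / 18.02 = 0.0237 mol H2O
Molar mass of BaCl2 = 208.23 g/mol → mol BaCl2 = 2.466 / 208.23 = 0.01184
n = 0.0237 / 0.01184 = 2.00 ≈ 2 → BaCl2·2H2O

BaCl2·2H2O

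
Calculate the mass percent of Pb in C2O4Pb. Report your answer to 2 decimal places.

Molar mass = 2(12.01) + 4(16.00) + 1(207.2) = 295.220 g/mol
Mass of Pb per mole = 1 × 207.2 = 207.200 g
% Pb = 207.200 / 295.220 × 100 = 70.18%

70.18%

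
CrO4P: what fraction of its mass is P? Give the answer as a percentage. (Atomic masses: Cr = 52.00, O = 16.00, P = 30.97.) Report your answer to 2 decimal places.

21.07%

Molar mass = 1(52.00) + 4(16.00) + 1(30.97) = 146.970 g/mol
Mass of P per mole = 1 × 30.97 = 30.970 g
% P = 30.970 / 146.970 × 100 = 21.07%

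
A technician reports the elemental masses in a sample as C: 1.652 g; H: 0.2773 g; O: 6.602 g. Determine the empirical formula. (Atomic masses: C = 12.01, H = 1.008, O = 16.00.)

Moles — C: 1.652 / 12.01 = 0.1376 mol; H: 0.2773 / 1.008 = 0.2751 mol; O: 6.602 / 16.00 = 0.4126 mol
Divide by the smallest (0.1376 mol C): C 1.000, H 2.000, O 3.000
Ratio ≈ 1:2:3, so the empirical formula is CH2O3

CH2O3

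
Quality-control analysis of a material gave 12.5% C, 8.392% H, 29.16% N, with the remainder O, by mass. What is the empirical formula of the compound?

Assume 100 g: 12.5 g C, 8.392 g H, 29.16 g N, 49.948 g O.
C: 12.5 g ÷ 12.01 g/mol = 1.041 mol
H: 8.392 g ÷ 1.008 g/mol = 8.325 mol
N: 29.16 g ÷ 14.01 g/mol = 2.081 mol
O: 49.948 g ÷ 16.00 g/mol = 3.122 mol
Smallest is C at 1.041 mol; normalising gives C 1.000, H 7.999, N 2.000, O 2.999
≈ 1:8:2:3 → CH8N2O3

CH8N2O3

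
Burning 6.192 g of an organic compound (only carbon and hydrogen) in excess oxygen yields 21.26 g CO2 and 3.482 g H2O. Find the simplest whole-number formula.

mol C = 21.26 / 44.01 = 0.4831; mass C = 0.4831 × 12.01 = 5.802 g
mol H = 2 × (3.482 / 18.02) = 0.3865; mass H = 0.3865 × 1.008 = 0.3896 g
Divide by the smallest (0.3865 mol H): C 1.250, H 1.000
Multiply by 4: C 5.00, H 4.00 → C5H4

C5H4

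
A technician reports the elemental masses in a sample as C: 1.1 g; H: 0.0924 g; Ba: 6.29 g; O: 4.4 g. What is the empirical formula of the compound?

n(C) = 1.1/12.01 = 0.09159, n(H) = 0.0924/1.008 = 0.09167, n(Ba) = 6.29/137.33 = 0.0458, n(O) = 4.4/16.00 = 0.275
Ratios (÷ 0.0458): C 2.000, H 2.001, Ba 1.000, O 6.004
≈ 2:2:1:6 → C2H2BaO6

C2H2BaO6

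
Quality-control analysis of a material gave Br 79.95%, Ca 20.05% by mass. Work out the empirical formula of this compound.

Br2Ca

Assume 100 g: 79.95 g Br, 20.05 g Ca.
n(Br) = 79.95/79.90 = 1.001, n(Ca) = 20.05/40.08 = 0.5002
Smallest is Ca at 0.5002 mol; normalising gives Br 2.000, Ca 1.000
→ Br2Ca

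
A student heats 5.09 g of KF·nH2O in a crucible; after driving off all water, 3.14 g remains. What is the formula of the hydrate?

KF·2H2O

Mass of water lost = 5.09 − 3.14 = 1.95 g → 1.95 / 18.02 = 0.1082 mol H2O
Molar mass of KF = 58.10 g/mol → mol KF = 3.14 / 58.10 = 0.05404
n = 0.1082 / 0.05404 = 2.00 ≈ 2 → KF·2H2O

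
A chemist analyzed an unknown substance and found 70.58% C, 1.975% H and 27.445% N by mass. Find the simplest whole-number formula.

C3HN

Assume 100 g: 70.58 g C, 1.975 g H, 27.445 g N.
C: 70.58 g ÷ 12.01 g/mol = 5.877 mol
H: 1.975 g ÷ 1.008 g/mol = 1.959 mol
N: 27.445 g ÷ 14.01 g/mol = 1.959 mol
Smallest is N at 1.959 mol; normalising gives C 3.000, H 1.000, N 1.000
→ C3HN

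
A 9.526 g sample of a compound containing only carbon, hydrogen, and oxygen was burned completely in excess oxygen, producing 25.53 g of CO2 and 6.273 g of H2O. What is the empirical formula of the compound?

mol C = 25.53 / 44.01 = 0.5801; mass C = 0.5801 × 12.01 = 6.967 g
mol H = 2 × (6.273 / 18.02) = 0.6962; mass H = 0.6962 × 1.008 = 0.7018 g
mass O = 9.526 − (7.669) = 1.857 g → mol O = 0.1161
Divide by the smallest (0.1161 mol O): C 4.997, H 5.998, O 1.000
Ratio ≈ 5:6:1, so the empirical formula is C5H6O

C5H6O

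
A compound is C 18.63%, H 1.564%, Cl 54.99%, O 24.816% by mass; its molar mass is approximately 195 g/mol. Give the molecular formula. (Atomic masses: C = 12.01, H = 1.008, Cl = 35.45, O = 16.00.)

Assume 100 g: 18.63 g C, 1.564 g H, 54.99 g Cl, 24.816 g O.
Moles — C: 18.63 / 12.01 = 1.551 mol; H: 1.564 / 1.008 = 1.552 mol; Cl: 54.99 / 35.45 = 1.551 mol; O: 24.816 / 16.00 = 1.551 mol
Ratios (÷ 1.551): C 1.000, H 1.000, Cl 1.000, O 1.000
Ratio ≈ 1:1:1:1, so the empirical formula is CHClO
Empirical-formula mass = 64.47 g/mol
n = 195 / 64.47 = 3.02 ≈ 3
Molecular formula = (CHClO)×3 = C3H3Cl3O3

C3H3Cl3O3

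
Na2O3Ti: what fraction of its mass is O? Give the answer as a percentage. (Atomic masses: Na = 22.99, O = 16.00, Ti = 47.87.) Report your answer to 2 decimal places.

33.84%

Molar mass = 2(22.99) + 3(16.00) + 1(47.87) = 141.850 g/mol
Mass of O per mole = 3 × 16.00 = 48.000 g
% O = 48.000 / 141.850 × 100 = 33.84%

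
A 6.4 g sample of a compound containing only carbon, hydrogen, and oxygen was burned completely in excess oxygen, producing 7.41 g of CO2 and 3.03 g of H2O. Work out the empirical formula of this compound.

mol C = 7.41 / 44.01 = 0.1684; mass C = 0.1684 × 12.01 = 2.022 g
mol H = 2 × (3.03 / 18.02) = 0.3363; mass H = 0.3363 × 1.008 = 0.3390 g
mass O = 6.4 − (2.361) = 4.039 g → mol O = 0.2524
Ratios (÷ 0.1684): C 1.000, H 1.997, O 1.499
Multiply by 2: C 2.00, H 3.99, O 3.00 → C2H4O3

C2H4O3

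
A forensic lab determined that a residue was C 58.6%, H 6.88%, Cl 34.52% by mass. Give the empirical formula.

C5H7Cl

Assume 100 g: 58.6 g C, 6.88 g H, 34.52 g Cl.
n(C) = 58.6/12.01 = 4.879, n(H) = 6.88/1.008 = 6.825, n(Cl) = 34.52/35.45 = 0.9738
Smallest is Cl at 0.9738 mol; normalising gives C 5.011, H 7.009, Cl 1.000
Ratio ≈ 5:7:1, so the empirical formula is C5H7Cl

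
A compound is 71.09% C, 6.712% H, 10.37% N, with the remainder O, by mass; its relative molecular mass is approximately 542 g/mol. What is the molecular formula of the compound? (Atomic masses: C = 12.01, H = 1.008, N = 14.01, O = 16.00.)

Assume 100 g: 71.09 g C, 6.712 g H, 10.37 g N, 11.828 g O.
n(C) = 71.09/12.01 = 5.919, n(H) = 6.712/1.008 = 6.659, n(N) = 10.37/14.01 = 0.7402, n(O) = 11.828/16.00 = 0.7392
Divide by the smallest (0.7392 mol O): C 8.007, H 9.007, N 1.001, O 1.000
→ C8H9NO
Empirical-formula mass = 135.16 g/mol
n = 542 / 135.16 = 4.01 ≈ 4
Molecular formula = (C8H9NO)×4 = C32H36N4O4

C32H36N4O4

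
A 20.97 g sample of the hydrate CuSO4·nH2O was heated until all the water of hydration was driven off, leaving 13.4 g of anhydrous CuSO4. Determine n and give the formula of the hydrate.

Mass of water lost = 20.97 − 13.4 = 7.57 g → 7.57 / 18.02 = 0.4201 mol H2O
Molar mass of CuSO4 = 159.62 g/mol → mol CuSO4 = 13.4 / 159.62 = 0.08395
n = 0.4201 / 0.08395 = 5.00 ≈ 5 → CuSO4·5H2O

CuSO4·5H2O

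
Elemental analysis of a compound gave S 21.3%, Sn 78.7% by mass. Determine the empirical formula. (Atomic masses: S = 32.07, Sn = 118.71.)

SSn

Assume 100 g: 21.3 g S, 78.7 g Sn.
n(S) = 21.3/32.07 = 0.6642, n(Sn) = 78.7/118.71 = 0.663
Divide by the smallest (0.663 mol Sn): S 1.002, Sn 1.000
Ratio ≈ 1:1, so the empirical formula is SSn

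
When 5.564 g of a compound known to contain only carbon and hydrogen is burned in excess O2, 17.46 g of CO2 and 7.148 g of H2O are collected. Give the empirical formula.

CH2

mol C = 17.46 / 44.01 = 0.3967; mass C = 0.3967 × 12.01 = 4.765 g
mol H = 2 × (7.148 / 18.02) = 0.7933; mass H = 0.7933 × 1.008 = 0.7997 g
Smallest is C at 0.3967 mol; normalising gives C 1.000, H 2.000
→ CH2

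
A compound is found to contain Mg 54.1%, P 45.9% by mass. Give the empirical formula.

Assume 100 g: 54.1 g Mg, 45.9 g P.
Mg: 54.1 g ÷ 24.31 g/mol = 2.225 mol
P: 45.9 g ÷ 30.97 g/mol = 1.482 mol
Ratios (÷ 1.482): Mg 1.502, P 1.000
Multiply by 2: Mg 3.00, P 2.00 → Mg3P2

Mg3P2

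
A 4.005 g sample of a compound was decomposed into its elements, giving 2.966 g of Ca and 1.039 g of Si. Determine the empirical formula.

Ca: 2.966 g ÷ 40.08 g/mol = 0.074 mol
Si: 1.039 g ÷ 28.09 g/mol = 0.03699 mol
Divide by the smallest (0.03699 mol Si): Ca 2.001, Si 1.000
≈ 2:1 → Ca2Si

Ca2Si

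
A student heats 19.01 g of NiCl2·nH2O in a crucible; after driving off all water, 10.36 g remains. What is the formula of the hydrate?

Mass of water lost = 19.01 − 10.36 = 8.65 g → 8.65 / 18.02 = 0.48 mol H2O
Molar mass of NiCl2 = 129.59 g/mol → mol NiCl2 = 10.36 / 129.59 = 0.07994
n = 0.48 / 0.07994 = 6.00 ≈ 6 → NiCl2·6H2O

NiCl2·6H2O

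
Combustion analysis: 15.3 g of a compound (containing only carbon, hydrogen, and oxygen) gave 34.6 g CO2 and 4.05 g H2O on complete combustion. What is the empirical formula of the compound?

mol C = 34.6 / 44.01 = 0.7862; mass C = 0.7862 × 12.01 = 9.442 g
mol H = 2 × (4.05 / 18.02) = 0.4495; mass H = 0.4495 × 1.008 = 0.4531 g
mass O = 15.3 − (9.895) = 5.405 g → mol O = 0.3378
Smallest is O at 0.3378 mol; normalising gives C 2.327, H 1.331, O 1.000
Multiply by 3: C 6.98, H 3.99, O 3.00 → C7H4O3

C7H4O3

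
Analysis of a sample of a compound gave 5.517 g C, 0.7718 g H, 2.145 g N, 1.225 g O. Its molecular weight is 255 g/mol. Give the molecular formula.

C: 5.517 g ÷ 12.01 g/mol = 0.4594 mol
H: 0.7718 g ÷ 1.008 g/mol = 0.7657 mol
N: 2.145 g ÷ 14.01 g/mol = 0.1531 mol
O: 1.225 g ÷ 16.00 g/mol = 0.07656 mol
Divide by the smallest (0.07656 mol O): C 6.000, H 10.001, N 2.000, O 1.000
→ C6H10N2O
Empirical-formula mass = 126.16 g/mol
n = 255 / 126.16 = 2.02 ≈ 2
Molecular formula = (C6H10N2O)×2 = C12H20N4O2

C12H20N4O2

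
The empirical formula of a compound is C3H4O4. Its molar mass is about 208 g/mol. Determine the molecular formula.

C6H8O8

Empirical-formula mass = 104.06 g/mol
n = 208 / 104.06 = 2.00 ≈ 2
Molecular formula = (C3H4O4)2 = C6H8O8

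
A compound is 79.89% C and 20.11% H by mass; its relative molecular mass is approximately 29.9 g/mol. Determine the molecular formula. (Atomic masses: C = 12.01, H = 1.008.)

Assume 100 g: 79.89 g C, 20.11 g H.
Moles — C: 79.89 / 12.01 = 6.652 mol; H: 20.11 / 1.008 = 19.95 mol
Ratios (÷ 6.652): C 1.000, H 2.999
≈ 1:3 → CH3
Empirical-formula mass = 15.03 g/mol
n = 29.9 / 15.03 = 1.99 ≈ 2
Molecular formula = (CH3)×2 = C2H6

C2H6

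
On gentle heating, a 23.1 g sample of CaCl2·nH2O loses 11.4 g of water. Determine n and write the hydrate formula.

CaCl2·6H2O

Mass of anhydrous CaCl2 = 23.1 − 11.4 = 11.7 g
mol H2O = 11.4 / 18.02 = 0.6326
Molar mass of CaCl2 = 110.98 g/mol → mol CaCl2 = 11.7 / 110.98 = 0.1054
n = 0.6326 / 0.1054 = 6.00 ≈ 6 → CaCl2·6H2O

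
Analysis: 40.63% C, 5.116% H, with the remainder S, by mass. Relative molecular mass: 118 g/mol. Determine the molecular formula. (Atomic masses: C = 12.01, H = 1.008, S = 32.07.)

C4H6S2

Assume 100 g: 40.63 g C, 5.116 g H, 54.254 g S.
C: 40.63 g ÷ 12.01 g/mol = 3.383 mol
H: 5.116 g ÷ 1.008 g/mol = 5.075 mol
S: 54.254 g ÷ 32.07 g/mol = 1.692 mol
Divide by the smallest (1.692 mol S): C 2.000, H 3.000, S 1.000
≈ 2:3:1 → C2H3S
Empirical-formula mass = 59.11 g/mol
n = 118 / 59.11 = 2.00 ≈ 2
Molecular formula = (C2H3S)×2 = C4H6S2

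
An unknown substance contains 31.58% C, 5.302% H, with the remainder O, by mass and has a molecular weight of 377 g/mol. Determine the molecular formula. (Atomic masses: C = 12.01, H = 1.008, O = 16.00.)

C10H20O15

Assume 100 g: 31.58 g C, 5.302 g H, 63.118 g O.
C: 31.58 g ÷ 12.01 g/mol = 2.629 mol
H: 5.302 g ÷ 1.008 g/mol = 5.26 mol
O: 63.118 g ÷ 16.00 g/mol = 3.945 mol
Divide by the smallest (2.629 mol C): C 1.000, H 2.000, O 1.500
Multiply by 2: C 2.00, H 4.00, O 3.00 → C2H4O3
Empirical-formula mass = 76.05 g/mol
n = 377 / 76.05 = 4.96 ≈ 5
Molecular formula = (C2H4O3)×5 = C10H20O15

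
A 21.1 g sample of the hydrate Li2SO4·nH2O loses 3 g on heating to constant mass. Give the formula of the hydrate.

Mass of anhydrous Li2SO4 = 21.1 − 3 = 18.1 g
mol H2O = 3 / 18.02 = 0.1665
Molar mass of Li2SO4 = 109.95 g/mol → mol Li2SO4 = 18.1 / 109.95 = 0.1646
n = 0.1665 / 0.1646 = 1.01 ≈ 1 → Li2SO4·H2O

Li2SO4·H2O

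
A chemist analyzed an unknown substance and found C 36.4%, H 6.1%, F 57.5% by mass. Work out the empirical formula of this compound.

CH2F

Assume 100 g: 36.4 g C, 6.1 g H, 57.5 g F.
Moles — C: 36.4 / 12.01 = 3.031 mol; H: 6.1 / 1.008 = 6.052 mol; F: 57.5 / 19.00 = 3.026 mol
Divide by the smallest (3.026 mol F): C 1.001, H 2.000, F 1.000
→ CH2F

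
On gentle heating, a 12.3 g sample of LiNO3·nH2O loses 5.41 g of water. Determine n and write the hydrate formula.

Mass of anhydrous LiNO3 = 12.3 − 5.41 = 6.89 g
mol H2O = 5.41 / 18.02 = 0.3002
Molar mass of LiNO3 = 68.95 g/mol → mol LiNO3 = 6.89 / 68.95 = 0.09993
n = 0.3002 / 0.09993 = 3.00 ≈ 3 → LiNO3·3H2O

LiNO3·3H2O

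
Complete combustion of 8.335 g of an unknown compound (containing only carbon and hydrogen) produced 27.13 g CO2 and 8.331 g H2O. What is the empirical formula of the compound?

C2H3

mol C = 27.13 / 44.01 = 0.6165; mass C = 0.6165 × 12.01 = 7.404 g
mol H = 2 × (8.331 / 18.02) = 0.9246; mass H = 0.9246 × 1.008 = 0.9320 g
Smallest is C at 0.6165 mol; normalising gives C 1.000, H 1.500
×2: C 2.00, H 3.00 → C2H3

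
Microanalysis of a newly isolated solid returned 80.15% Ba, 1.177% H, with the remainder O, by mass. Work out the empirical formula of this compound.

Assume 100 g: 80.15 g Ba, 1.177 g H, 18.673 g O.
n(Ba) = 80.15/137.33 = 0.5836, n(H) = 1.177/1.008 = 1.168, n(O) = 18.673/16.00 = 1.167
Divide by the smallest (0.5836 mol Ba): Ba 1.000, H 2.001, O 2.000
→ BaH2O2

BaH2O2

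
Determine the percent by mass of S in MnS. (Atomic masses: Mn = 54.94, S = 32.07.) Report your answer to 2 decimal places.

Molar mass = 1(54.94) + 1(32.07) = 87.010 g/mol
Mass of S per mole = 1 × 32.07 = 32.070 g
% S = 32.070 / 87.010 × 100 = 36.86%

36.86%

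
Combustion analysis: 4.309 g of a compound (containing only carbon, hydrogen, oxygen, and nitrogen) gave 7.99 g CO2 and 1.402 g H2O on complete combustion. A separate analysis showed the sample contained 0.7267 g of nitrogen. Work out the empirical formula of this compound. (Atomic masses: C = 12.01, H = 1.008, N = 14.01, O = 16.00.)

C7H6N2O3

mol C = 7.99 / 44.01 = 0.1815; mass C = 0.1815 × 12.01 = 2.180 g
mol H = 2 × (1.402 / 18.02) = 0.1556; mass H = 0.1556 × 1.008 = 0.1568 g
mol N = 0.7267 / 14.01 = 0.05187
mass O = 4.309 − (3.064) = 1.245 g → mol O = 0.07781
Ratios (÷ 0.05187): C 3.500, H 3.000, N 1.000, O 1.500
×2: C 7.00, H 6.00, N 2.00, O 3.00 → C7H6N2O3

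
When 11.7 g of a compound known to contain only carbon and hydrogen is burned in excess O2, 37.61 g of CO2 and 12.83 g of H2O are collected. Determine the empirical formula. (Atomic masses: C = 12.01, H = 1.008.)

C3H5

mol C = 37.61 / 44.01 = 0.8546; mass C = 0.8546 × 12.01 = 10.26 g
mol H = 2 × (12.83 / 18.02) = 1.424; mass H = 1.424 × 1.008 = 1.435 g
Ratios (÷ 0.8546): C 1.000, H 1.666
Scaling by 3: C 3.00, H 5.00 → C3H5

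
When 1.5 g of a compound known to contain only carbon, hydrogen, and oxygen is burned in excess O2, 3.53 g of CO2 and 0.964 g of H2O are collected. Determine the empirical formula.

C3H4O

mol C = 3.53 / 44.01 = 0.08021; mass C = 0.08021 × 12.01 = 0.9633 g
mol H = 2 × (0.964 / 18.02) = 0.1070; mass H = 0.1070 × 1.008 = 0.1078 g
mass O = 1.5 − (1.071) = 0.4288 g → mol O = 0.02680
Ratios (÷ 0.0268): C 2.993, H 3.992, O 1.000
≈ 3:4:1 → C3H4O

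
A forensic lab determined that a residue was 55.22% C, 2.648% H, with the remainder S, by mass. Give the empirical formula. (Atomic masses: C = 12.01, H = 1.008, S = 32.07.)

Assume 100 g: 55.22 g C, 2.648 g H, 42.132 g S.
n(C) = 55.22/12.01 = 4.598, n(H) = 2.648/1.008 = 2.627, n(S) = 42.132/32.07 = 1.314
Smallest is S at 1.314 mol; normalising gives C 3.500, H 2.000, S 1.000
×2: C 7.00, H 4.00, S 2.00 → C7H4S2

C7H4S2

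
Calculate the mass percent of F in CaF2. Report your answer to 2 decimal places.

48.67%

Molar mass = 1(40.08) + 2(19.00) = 78.080 g/mol
Mass of F per mole = 2 × 19.00 = 38.000 g
% F = 38.000 / 78.080 × 100 = 48.67%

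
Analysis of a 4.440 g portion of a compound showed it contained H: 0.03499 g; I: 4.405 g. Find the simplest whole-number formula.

HI

n(H) = 0.03499/1.008 = 0.03471, n(I) = 4.405/126.90 = 0.03471
Ratios (÷ 0.03471): H 1.000, I 1.000
→ HI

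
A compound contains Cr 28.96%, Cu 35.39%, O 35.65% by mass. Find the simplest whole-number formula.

Assume 100 g: 28.96 g Cr, 35.39 g Cu, 35.65 g O.
n(Cr) = 28.96/52.00 = 0.5569, n(Cu) = 35.39/63.55 = 0.5569, n(O) = 35.65/16.00 = 2.228
Ratios (÷ 0.5569): Cr 1.000, Cu 1.000, O 4.001
Ratio ≈ 1:1:4, so the empirical formula is CrCuO4

CrCuO4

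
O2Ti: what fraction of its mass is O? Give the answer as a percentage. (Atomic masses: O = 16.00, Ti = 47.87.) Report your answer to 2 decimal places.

Molar mass = 2(16.00) + 1(47.87) = 79.870 g/mol
Mass of O per mole = 2 × 16.00 = 32.000 g
% O = 32.000 / 79.870 × 100 = 40.07%

40.07%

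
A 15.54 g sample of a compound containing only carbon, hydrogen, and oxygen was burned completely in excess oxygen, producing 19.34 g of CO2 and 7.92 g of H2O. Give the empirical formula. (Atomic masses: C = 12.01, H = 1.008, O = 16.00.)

mol C = 19.34 / 44.01 = 0.4394; mass C = 0.4394 × 12.01 = 5.278 g
mol H = 2 × (7.92 / 18.02) = 0.8790; mass H = 0.8790 × 1.008 = 0.8861 g
mass O = 15.54 − (6.164) = 9.376 g → mol O = 0.5860
Ratios (÷ 0.4394): C 1.000, H 2.000, O 1.334
×3: C 3.00, H 6.00, O 4.00 → C3H6O4

C3H6O4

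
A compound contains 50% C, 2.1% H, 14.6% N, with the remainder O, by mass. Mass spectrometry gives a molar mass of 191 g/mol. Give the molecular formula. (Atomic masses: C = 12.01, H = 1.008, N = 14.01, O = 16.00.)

C8H4N2O4

Assume 100 g: 50 g C, 2.1 g H, 14.6 g N, 33.3 g O.
n(C) = 50/12.01 = 4.163, n(H) = 2.1/1.008 = 2.083, n(N) = 14.6/14.01 = 1.042, n(O) = 33.3/16.00 = 2.081
Divide by the smallest (1.042 mol N): C 3.995, H 1.999, N 1.000, O 1.997
→ C4H2NO2
Empirical-formula mass = 96.07 g/mol
n = 191 / 96.07 = 1.99 ≈ 2
Molecular formula = (C4H2NO2)×2 = C8H4N2O4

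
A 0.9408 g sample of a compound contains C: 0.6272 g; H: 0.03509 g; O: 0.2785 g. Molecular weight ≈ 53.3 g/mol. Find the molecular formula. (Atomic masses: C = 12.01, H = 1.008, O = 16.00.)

C3H2O

Moles — C: 0.6272 / 12.01 = 0.05222 mol; H: 0.03509 / 1.008 = 0.03481 mol; O: 0.2785 / 16.00 = 0.01741 mol
Divide by the smallest (0.01741 mol O): C 3.000, H 2.000, O 1.000
→ C3H2O
Empirical-formula mass = 54.05 g/mol
n = 53.3 / 54.05 = 0.99 ≈ 1
Molecular formula = empirical formula = C3H2O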